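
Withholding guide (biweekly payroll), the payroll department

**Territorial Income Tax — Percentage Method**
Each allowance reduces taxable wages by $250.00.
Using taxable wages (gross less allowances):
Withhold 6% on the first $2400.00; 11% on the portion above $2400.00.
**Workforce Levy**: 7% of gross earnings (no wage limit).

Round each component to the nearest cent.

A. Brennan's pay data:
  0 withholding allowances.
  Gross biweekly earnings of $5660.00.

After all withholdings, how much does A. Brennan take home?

$4761.20

Territorial Income Tax: taxable = $5660.00
  $144.00 + 11% × ($5660.00 − $2400.00) = $144.00 + 11% × $3260.00 = $502.60
Workforce Levy: 7% × $5660.00 = $396.20
Total withheld: $502.60 + $396.20 = $898.80
Net pay: $5660.00 − $898.80 = $4761.20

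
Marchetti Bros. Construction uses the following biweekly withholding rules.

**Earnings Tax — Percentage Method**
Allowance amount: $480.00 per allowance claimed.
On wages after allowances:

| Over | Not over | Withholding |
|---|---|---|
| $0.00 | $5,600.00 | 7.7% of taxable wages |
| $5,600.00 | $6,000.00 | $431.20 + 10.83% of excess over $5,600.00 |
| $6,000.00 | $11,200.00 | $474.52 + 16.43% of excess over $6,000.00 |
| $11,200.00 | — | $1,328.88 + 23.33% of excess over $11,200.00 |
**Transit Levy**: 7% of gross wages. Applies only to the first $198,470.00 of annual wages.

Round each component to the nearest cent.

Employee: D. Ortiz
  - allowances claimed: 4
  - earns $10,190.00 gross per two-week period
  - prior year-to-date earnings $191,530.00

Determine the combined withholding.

Earnings Tax: taxable = $10,190.00 − 4×$480.00 = $8,270.00
  $474.52 + 16.43% × ($8,270.00 − $6,000.00) = $474.52 + 16.43% × $2,270.00 = $847.48
Transit Levy: cap $198,470.00 − YTD $191,530.00 = $6,940.00 subject; 7% × $6,940.00 = $485.80
Total: $847.48 + $485.80 = $1,333.28

$1,333.28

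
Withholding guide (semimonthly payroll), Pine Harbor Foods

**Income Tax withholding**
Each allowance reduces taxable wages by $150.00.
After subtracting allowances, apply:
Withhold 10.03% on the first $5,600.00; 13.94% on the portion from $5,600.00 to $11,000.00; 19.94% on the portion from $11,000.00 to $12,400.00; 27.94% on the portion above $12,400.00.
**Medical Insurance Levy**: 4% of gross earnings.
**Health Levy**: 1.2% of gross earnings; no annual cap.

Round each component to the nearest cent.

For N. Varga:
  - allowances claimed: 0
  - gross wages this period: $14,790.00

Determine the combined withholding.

$3,030.45

Income Tax: taxable = $14,790.00
  $1,593.60 + 27.94% × ($14,790.00 − $12,400.00) = $1,593.60 + 27.94% × $2,390.00 = $2,261.37
Medical Insurance Levy: 4% × $14,790.00 = $591.60
Health Levy: 1.2% × $14,790.00 = $177.48
Total: $2,261.37 + $591.60 + $177.48 = $3,030.45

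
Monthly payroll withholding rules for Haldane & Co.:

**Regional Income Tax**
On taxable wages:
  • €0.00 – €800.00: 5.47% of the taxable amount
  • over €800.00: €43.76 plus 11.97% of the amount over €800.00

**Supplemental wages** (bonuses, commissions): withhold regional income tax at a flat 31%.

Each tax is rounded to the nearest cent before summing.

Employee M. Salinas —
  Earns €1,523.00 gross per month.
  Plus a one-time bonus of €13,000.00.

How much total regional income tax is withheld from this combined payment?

Regional Income Tax: taxable = €1,523.00
  €43.76 + 11.97% × (€1,523.00 − €800.00) = €43.76 + 11.97% × €723.00 = €130.30
Supplemental (31% flat on bonus): 31% × €13,000.00 = €4,030.00
Total regional income tax: €130.30 + €4,030.00 = €4,160.30

€4,160.30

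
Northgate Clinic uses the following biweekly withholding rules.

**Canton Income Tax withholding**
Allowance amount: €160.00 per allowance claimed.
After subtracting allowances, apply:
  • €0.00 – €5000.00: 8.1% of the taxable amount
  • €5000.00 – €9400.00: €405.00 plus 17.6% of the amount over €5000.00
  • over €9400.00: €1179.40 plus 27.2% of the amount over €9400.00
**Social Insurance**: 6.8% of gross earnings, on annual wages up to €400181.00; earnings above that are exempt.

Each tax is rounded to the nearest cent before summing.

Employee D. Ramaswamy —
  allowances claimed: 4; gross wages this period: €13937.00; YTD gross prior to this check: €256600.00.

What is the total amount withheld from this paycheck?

€3187.10

Canton Income Tax: taxable = €13937.00 − 4×€160.00 = €13297.00
  €1179.40 + 27.2% × (€13297.00 − €9400.00) = €1179.40 + 27.2% × €3897.00 = €2239.38
Social Insurance: 6.8% × €13937.00 = €947.72
Total: €2239.38 + €947.72 = €3187.10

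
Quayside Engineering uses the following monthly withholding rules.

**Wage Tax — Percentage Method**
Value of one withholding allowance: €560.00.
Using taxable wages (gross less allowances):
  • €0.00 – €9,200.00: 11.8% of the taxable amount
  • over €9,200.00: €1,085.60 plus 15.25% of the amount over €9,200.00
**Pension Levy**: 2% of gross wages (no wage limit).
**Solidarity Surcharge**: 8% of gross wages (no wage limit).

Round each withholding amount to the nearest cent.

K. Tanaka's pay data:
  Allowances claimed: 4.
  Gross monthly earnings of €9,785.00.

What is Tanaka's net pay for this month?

Wage Tax: taxable = €9,785.00 − 4×€560.00 = €7,545.00
  11.8% × €7,545.00 = €890.31
Pension Levy: 2% × €9,785.00 = €195.70
Solidarity Surcharge: 8% × €9,785.00 = €782.80
Total withheld: €890.31 + €195.70 + €782.80 = €1,868.81
Net pay: €9,785.00 − €1,868.81 = €7,916.19

€7,916.19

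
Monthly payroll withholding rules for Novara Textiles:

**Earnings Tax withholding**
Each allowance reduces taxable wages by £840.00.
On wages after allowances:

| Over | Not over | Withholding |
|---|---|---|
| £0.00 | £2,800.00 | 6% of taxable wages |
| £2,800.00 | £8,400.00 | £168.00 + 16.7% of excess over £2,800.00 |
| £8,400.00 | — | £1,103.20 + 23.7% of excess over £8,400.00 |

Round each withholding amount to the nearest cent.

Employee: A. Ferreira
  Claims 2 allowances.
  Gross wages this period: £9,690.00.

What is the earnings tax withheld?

£1,038.07

Earnings Tax: taxable = £9,690.00 − 2×£840.00 = £8,010.00
  £168.00 + 16.7% × (£8,010.00 − £2,800.00) = £168.00 + 16.7% × £5,210.00 = £1,038.07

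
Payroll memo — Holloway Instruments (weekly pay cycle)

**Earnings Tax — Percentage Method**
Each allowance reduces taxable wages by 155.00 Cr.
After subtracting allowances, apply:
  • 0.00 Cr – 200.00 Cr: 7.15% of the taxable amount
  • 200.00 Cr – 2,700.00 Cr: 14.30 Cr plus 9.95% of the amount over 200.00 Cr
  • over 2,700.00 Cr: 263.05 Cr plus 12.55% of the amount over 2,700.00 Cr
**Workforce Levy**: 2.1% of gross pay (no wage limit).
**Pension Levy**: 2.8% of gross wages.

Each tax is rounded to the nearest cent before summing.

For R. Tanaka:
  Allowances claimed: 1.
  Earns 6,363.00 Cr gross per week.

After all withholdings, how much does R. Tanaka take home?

5,347.92 Cr

Earnings Tax: taxable = 6,363.00 Cr − 1×155.00 Cr = 6,208.00 Cr
  263.05 Cr + 12.55% × (6,208.00 Cr − 2,700.00 Cr) = 263.05 Cr + 12.55% × 3,508.00 Cr = 703.30 Cr
Workforce Levy: 2.1% × 6,363.00 Cr = 133.62 Cr
Pension Levy: 2.8% × 6,363.00 Cr = 178.16 Cr
Total withheld: 703.30 Cr + 133.62 Cr + 178.16 Cr = 1,015.08 Cr
Net pay: 6,363.00 Cr − 1,015.08 Cr = 5,347.92 Cr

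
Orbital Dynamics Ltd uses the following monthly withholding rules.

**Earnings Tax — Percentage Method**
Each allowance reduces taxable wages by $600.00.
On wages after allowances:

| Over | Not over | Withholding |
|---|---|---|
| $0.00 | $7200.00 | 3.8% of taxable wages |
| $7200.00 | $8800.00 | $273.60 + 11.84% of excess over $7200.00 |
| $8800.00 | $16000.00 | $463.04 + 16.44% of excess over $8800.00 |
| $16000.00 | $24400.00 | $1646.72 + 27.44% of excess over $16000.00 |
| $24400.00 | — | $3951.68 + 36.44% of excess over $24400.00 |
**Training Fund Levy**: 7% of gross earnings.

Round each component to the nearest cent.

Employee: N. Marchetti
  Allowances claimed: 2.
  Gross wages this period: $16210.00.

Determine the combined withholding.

Earnings Tax: taxable = $16210.00 − 2×$600.00 = $15010.00
  $463.04 + 16.44% × ($15010.00 − $8800.00) = $463.04 + 16.44% × $6210.00 = $1483.96
Training Fund Levy: 7% × $16210.00 = $1134.70
Total: $1483.96 + $1134.70 = $2618.66

$2618.66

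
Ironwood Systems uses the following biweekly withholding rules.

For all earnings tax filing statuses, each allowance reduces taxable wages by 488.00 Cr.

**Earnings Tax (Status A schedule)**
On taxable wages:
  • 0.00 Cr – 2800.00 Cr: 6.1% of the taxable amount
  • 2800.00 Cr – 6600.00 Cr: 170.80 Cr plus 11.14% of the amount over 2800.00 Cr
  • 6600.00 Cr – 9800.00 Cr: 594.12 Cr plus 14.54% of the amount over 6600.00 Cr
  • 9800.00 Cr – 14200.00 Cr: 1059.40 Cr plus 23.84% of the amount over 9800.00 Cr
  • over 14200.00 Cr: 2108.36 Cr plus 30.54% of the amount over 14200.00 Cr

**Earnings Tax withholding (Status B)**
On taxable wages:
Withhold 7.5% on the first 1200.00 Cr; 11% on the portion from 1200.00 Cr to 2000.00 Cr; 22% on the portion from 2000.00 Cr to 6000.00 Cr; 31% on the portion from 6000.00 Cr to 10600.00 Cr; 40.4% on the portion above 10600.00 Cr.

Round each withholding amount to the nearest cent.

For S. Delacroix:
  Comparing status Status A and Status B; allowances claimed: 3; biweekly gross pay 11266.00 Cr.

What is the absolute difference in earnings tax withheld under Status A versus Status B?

Earnings Tax (Status A): taxable = 11266.00 Cr − 3×488.00 Cr = 9802.00 Cr
  1059.40 Cr + 23.84% × (9802.00 Cr − 9800.00 Cr) = 1059.40 Cr + 23.84% × 2.00 Cr = 1059.88 Cr
Earnings Tax (Status B): taxable = 11266.00 Cr − 3×488.00 Cr = 9802.00 Cr
  1058.00 Cr + 31% × (9802.00 Cr − 6000.00 Cr) = 1058.00 Cr + 31% × 3802.00 Cr = 2236.62 Cr
Difference: |1059.88 Cr − 2236.62 Cr| = 1176.74 Cr (higher under Status B)

1176.74 Cr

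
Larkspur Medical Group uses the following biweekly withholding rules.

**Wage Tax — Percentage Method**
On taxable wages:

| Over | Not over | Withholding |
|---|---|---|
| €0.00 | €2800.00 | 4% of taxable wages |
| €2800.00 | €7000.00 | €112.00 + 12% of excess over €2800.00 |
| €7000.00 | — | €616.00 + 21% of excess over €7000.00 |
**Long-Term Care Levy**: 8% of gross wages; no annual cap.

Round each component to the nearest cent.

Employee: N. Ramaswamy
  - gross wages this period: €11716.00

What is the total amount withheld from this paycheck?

€2543.64

Wage Tax: taxable = €11716.00
  €616.00 + 21% × (€11716.00 − €7000.00) = €616.00 + 21% × €4716.00 = €1606.36
Long-Term Care Levy: 8% × €11716.00 = €937.28
Total: €1606.36 + €937.28 = €2543.64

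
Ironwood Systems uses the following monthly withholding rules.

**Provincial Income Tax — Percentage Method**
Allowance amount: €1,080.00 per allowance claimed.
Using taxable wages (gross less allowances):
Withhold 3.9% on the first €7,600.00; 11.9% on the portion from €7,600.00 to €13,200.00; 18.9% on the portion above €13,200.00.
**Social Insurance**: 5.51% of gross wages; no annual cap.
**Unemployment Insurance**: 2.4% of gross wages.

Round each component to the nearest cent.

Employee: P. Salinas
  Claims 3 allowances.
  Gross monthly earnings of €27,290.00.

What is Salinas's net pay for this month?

Provincial Income Tax: taxable = €27,290.00 − 3×€1,080.00 = €24,050.00
  €962.80 + 18.9% × (€24,050.00 − €13,200.00) = €962.80 + 18.9% × €10,850.00 = €3,013.45
Social Insurance: 5.51% × €27,290.00 = €1,503.68
Unemployment Insurance: 2.4% × €27,290.00 = €654.96
Total withheld: €3,013.45 + €1,503.68 + €654.96 = €5,172.09
Net pay: €27,290.00 − €5,172.09 = €22,117.91

€22,117.91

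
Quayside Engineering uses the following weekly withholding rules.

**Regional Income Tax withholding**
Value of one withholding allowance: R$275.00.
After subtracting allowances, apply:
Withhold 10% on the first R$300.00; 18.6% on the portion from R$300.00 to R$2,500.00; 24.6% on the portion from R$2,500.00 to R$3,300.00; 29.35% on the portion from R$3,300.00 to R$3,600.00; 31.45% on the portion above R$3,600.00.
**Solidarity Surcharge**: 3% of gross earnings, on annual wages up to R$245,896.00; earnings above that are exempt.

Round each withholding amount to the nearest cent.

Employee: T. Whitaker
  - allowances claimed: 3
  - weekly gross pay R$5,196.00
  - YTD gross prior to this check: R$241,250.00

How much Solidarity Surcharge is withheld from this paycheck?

Solidarity Surcharge: cap R$245,896.00 − YTD R$241,250.00 = R$4,646.00 subject; 3% × R$4,646.00 = R$139.38

R$139.38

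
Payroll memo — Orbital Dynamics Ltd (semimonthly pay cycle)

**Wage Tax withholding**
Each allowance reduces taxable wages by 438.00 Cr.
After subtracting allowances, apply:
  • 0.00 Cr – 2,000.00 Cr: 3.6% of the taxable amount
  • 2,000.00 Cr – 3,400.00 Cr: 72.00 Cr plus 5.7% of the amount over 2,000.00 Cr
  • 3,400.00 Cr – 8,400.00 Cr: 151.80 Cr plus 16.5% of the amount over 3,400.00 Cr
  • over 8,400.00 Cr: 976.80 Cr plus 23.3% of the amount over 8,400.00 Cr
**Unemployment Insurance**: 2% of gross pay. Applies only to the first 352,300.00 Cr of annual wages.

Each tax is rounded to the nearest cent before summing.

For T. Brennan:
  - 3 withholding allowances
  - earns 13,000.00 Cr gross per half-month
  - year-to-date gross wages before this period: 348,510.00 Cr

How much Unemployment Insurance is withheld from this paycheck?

Unemployment Insurance: cap 352,300.00 Cr − YTD 348,510.00 Cr = 3,790.00 Cr subject; 2% × 3,790.00 Cr = 75.80 Cr

75.80 Cr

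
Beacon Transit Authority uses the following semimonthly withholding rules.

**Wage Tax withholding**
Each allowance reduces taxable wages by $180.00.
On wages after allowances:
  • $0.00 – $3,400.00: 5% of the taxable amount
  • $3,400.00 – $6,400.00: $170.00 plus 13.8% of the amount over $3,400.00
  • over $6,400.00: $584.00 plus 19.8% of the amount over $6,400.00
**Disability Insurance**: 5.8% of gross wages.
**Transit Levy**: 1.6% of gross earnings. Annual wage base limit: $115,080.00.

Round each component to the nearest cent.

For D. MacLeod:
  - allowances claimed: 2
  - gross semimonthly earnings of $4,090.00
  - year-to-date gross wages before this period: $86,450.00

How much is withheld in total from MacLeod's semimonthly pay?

$518.20

Wage Tax: taxable = $4,090.00 − 2×$180.00 = $3,730.00
  $170.00 + 13.8% × ($3,730.00 − $3,400.00) = $170.00 + 13.8% × $330.00 = $215.54
Disability Insurance: 5.8% × $4,090.00 = $237.22
Transit Levy: 1.6% × $4,090.00 = $65.44
Total: $215.54 + $237.22 + $65.44 = $518.20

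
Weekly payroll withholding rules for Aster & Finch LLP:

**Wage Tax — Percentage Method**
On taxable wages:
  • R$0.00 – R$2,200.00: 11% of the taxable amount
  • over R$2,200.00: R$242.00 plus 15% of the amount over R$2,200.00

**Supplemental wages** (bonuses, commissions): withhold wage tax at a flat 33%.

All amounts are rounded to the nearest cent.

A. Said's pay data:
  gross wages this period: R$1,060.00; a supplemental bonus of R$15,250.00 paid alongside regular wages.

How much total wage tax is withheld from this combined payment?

Wage Tax: taxable = R$1,060.00
  11% × R$1,060.00 = R$116.60
Supplemental (33% flat on bonus): 33% × R$15,250.00 = R$5,032.50
Total wage tax: R$116.60 + R$5,032.50 = R$5,149.10

R$5,149.10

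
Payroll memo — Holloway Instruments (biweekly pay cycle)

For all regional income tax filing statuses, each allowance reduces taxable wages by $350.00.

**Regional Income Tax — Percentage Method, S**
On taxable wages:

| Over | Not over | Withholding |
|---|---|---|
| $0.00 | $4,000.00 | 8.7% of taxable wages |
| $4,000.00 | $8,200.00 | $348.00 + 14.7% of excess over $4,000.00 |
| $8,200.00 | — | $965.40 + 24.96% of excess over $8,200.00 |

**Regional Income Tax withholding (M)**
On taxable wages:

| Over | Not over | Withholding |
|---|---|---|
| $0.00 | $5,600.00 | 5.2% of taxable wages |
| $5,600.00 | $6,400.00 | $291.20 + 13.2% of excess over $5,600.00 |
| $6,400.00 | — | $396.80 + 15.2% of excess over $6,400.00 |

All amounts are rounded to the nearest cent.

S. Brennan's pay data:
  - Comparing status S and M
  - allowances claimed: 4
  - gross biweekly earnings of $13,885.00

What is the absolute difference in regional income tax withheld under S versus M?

Regional Income Tax (S): taxable = $13,885.00 − 4×$350.00 = $12,485.00
  $965.40 + 24.96% × ($12,485.00 − $8,200.00) = $965.40 + 24.96% × $4,285.00 = $2,034.94
Regional Income Tax (M): taxable = $13,885.00 − 4×$350.00 = $12,485.00
  $396.80 + 15.2% × ($12,485.00 − $6,400.00) = $396.80 + 15.2% × $6,085.00 = $1,321.72
Difference: |$2,034.94 − $1,321.72| = $713.22 (higher under S)

$713.22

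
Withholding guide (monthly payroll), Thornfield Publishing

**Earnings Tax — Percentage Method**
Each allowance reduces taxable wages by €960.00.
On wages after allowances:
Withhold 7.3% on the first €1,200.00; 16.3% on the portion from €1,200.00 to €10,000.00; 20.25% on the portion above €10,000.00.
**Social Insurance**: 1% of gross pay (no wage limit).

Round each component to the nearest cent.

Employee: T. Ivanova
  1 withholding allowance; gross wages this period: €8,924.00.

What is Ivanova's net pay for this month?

€7,644.63

Earnings Tax: taxable = €8,924.00 − 1×€960.00 = €7,964.00
  €87.60 + 16.3% × (€7,964.00 − €1,200.00) = €87.60 + 16.3% × €6,764.00 = €1,190.13
Social Insurance: 1% × €8,924.00 = €89.24
Total withheld: €1,190.13 + €89.24 = €1,279.37
Net pay: €8,924.00 − €1,279.37 = €7,644.63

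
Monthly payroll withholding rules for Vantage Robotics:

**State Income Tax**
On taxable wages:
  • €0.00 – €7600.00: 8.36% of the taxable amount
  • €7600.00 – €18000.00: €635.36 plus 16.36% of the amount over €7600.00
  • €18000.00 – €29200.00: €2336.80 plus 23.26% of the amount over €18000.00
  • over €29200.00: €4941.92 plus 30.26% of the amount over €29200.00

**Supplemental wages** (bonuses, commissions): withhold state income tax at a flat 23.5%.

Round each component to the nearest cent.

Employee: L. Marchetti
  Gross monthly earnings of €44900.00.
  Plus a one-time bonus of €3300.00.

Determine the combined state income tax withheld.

€10468.24

State Income Tax: taxable = €44900.00
  €4941.92 + 30.26% × (€44900.00 − €29200.00) = €4941.92 + 30.26% × €15700.00 = €9692.74
Supplemental (23.5% flat on bonus): 23.5% × €3300.00 = €775.50
Total state income tax: €9692.74 + €775.50 = €10468.24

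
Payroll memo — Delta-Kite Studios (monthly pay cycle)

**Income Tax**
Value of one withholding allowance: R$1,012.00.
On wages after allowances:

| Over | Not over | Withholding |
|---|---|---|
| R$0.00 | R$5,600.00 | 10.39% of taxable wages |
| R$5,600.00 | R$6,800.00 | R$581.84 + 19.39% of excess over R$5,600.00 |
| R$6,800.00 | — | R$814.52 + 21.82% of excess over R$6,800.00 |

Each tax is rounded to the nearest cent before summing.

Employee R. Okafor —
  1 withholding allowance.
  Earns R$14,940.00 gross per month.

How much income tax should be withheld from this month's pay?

Income Tax: taxable = R$14,940.00 − 1×R$1,012.00 = R$13,928.00
  R$814.52 + 21.82% × (R$13,928.00 − R$6,800.00) = R$814.52 + 21.82% × R$7,128.00 = R$2,369.85

R$2,369.85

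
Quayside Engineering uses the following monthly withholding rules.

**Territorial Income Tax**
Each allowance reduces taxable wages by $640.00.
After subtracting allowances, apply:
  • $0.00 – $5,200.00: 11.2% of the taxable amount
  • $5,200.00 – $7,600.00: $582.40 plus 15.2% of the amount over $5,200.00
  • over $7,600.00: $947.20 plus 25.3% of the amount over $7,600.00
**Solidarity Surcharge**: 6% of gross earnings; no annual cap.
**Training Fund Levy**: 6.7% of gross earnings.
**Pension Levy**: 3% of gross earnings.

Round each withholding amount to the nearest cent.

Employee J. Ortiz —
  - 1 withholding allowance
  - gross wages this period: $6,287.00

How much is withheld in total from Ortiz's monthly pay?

$1,637.40

Territorial Income Tax: taxable = $6,287.00 − 1×$640.00 = $5,647.00
  $582.40 + 15.2% × ($5,647.00 − $5,200.00) = $582.40 + 15.2% × $447.00 = $650.34
Solidarity Surcharge: 6% × $6,287.00 = $377.22
Training Fund Levy: 6.7% × $6,287.00 = $421.23
Pension Levy: 3% × $6,287.00 = $188.61
Total: $650.34 + $377.22 + $421.23 + $188.61 = $1,637.40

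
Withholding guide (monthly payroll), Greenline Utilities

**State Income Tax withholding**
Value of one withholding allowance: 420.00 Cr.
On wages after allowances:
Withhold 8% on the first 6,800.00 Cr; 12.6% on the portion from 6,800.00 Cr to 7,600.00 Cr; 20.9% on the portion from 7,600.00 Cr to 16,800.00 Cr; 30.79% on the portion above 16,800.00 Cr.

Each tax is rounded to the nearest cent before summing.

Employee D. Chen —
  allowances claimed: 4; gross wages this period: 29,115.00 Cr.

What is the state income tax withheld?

State Income Tax: taxable = 29,115.00 Cr − 4×420.00 Cr = 27,435.00 Cr
  2,567.60 Cr + 30.79% × (27,435.00 Cr − 16,800.00 Cr) = 2,567.60 Cr + 30.79% × 10,635.00 Cr = 5,842.12 Cr

5,842.12 Cr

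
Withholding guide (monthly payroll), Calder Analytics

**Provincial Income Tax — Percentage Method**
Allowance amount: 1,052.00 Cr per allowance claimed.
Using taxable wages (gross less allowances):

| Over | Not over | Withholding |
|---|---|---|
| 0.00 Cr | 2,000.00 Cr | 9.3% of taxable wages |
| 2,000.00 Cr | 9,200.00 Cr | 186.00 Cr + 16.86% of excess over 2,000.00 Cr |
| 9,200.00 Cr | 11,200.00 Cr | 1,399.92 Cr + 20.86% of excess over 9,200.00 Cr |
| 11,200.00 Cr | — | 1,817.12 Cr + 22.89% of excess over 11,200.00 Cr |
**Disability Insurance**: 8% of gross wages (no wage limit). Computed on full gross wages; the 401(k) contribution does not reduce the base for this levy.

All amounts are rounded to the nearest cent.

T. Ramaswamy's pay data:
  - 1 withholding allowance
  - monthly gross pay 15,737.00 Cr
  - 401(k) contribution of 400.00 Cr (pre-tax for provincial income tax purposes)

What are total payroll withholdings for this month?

Provincial Income Tax: taxable = 15,737.00 Cr − 400.00 Cr − 1×1,052.00 Cr = 14,285.00 Cr
  1,817.12 Cr + 22.89% × (14,285.00 Cr − 11,200.00 Cr) = 1,817.12 Cr + 22.89% × 3,085.00 Cr = 2,523.28 Cr
Disability Insurance: 8% × 15,737.00 Cr = 1,258.96 Cr
Total: 2,523.28 Cr + 1,258.96 Cr = 3,782.24 Cr

3,782.24 Cr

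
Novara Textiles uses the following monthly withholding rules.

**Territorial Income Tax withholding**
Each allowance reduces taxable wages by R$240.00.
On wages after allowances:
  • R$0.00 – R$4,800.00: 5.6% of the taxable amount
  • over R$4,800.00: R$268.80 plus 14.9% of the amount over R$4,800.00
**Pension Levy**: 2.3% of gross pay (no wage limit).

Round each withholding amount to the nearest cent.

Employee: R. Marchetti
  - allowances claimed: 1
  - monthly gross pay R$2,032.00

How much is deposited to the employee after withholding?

R$1,884.91

Territorial Income Tax: taxable = R$2,032.00 − 1×R$240.00 = R$1,792.00
  5.6% × R$1,792.00 = R$100.35
Pension Levy: 2.3% × R$2,032.00 = R$46.74
Total withheld: R$100.35 + R$46.74 = R$147.09
Net pay: R$2,032.00 − R$147.09 = R$1,884.91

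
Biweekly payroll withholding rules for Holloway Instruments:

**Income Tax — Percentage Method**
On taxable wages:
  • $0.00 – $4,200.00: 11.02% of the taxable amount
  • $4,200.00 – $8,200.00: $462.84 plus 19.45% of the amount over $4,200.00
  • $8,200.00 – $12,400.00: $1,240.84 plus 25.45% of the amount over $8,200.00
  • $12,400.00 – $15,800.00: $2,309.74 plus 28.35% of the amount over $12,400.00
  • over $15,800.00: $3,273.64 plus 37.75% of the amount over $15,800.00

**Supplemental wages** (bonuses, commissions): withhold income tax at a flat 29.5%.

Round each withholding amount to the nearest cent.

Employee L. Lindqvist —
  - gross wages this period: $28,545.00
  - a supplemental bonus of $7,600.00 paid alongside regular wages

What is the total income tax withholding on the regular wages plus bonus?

Income Tax: taxable = $28,545.00
  $3,273.64 + 37.75% × ($28,545.00 − $15,800.00) = $3,273.64 + 37.75% × $12,745.00 = $8,084.88
Supplemental (29.5% flat on bonus): 29.5% × $7,600.00 = $2,242.00
Total income tax: $8,084.88 + $2,242.00 = $10,326.88

$10,326.88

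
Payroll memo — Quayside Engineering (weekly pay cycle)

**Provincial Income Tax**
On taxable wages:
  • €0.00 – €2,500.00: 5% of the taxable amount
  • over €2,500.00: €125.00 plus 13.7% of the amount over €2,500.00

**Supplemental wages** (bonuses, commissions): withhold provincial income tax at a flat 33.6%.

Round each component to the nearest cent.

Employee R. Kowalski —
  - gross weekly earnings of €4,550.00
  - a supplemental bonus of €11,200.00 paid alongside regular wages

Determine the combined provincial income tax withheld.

€4,169.05

Provincial Income Tax: taxable = €4,550.00
  €125.00 + 13.7% × (€4,550.00 − €2,500.00) = €125.00 + 13.7% × €2,050.00 = €405.85
Supplemental (33.6% flat on bonus): 33.6% × €11,200.00 = €3,763.20
Total provincial income tax: €405.85 + €3,763.20 = €4,169.05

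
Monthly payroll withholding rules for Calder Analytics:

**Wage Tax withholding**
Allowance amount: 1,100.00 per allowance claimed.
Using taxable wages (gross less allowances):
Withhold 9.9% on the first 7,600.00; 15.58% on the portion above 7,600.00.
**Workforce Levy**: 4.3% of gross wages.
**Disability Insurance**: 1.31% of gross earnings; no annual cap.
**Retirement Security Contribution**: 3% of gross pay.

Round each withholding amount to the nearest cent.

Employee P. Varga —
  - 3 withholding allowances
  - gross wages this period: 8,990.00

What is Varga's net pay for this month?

7,652.65

Wage Tax: taxable = 8,990.00 − 3×1,100.00 = 5,690.00
  9.9% × 5,690.00 = 563.31
Workforce Levy: 4.3% × 8,990.00 = 386.57
Disability Insurance: 1.31% × 8,990.00 = 117.77
Retirement Security Contribution: 3% × 8,990.00 = 269.70
Total withheld: 563.31 + 386.57 + 117.77 + 269.70 = 1,337.35
Net pay: 8,990.00 − 1,337.35 = 7,652.65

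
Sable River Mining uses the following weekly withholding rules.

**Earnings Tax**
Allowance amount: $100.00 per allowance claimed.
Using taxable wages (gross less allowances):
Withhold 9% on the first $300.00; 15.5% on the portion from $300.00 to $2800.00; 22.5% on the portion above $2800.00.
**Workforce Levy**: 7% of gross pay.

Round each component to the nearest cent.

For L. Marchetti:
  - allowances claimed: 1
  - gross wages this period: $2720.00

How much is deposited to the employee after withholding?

$2143.00

Earnings Tax: taxable = $2720.00 − 1×$100.00 = $2620.00
  $27.00 + 15.5% × ($2620.00 − $300.00) = $27.00 + 15.5% × $2320.00 = $386.60
Workforce Levy: 7% × $2720.00 = $190.40
Total withheld: $386.60 + $190.40 = $577.00
Net pay: $2720.00 − $577.00 = $2143.00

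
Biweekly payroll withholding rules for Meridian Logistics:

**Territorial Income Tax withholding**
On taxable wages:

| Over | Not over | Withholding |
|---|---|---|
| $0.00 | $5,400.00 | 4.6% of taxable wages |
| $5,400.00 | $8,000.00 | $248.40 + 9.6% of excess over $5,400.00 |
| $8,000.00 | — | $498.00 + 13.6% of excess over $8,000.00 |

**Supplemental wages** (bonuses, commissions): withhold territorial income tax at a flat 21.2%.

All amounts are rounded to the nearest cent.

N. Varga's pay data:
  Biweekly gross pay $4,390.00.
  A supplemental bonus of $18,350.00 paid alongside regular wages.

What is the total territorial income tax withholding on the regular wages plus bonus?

$4,092.14

Territorial Income Tax: taxable = $4,390.00
  4.6% × $4,390.00 = $201.94
Supplemental (21.2% flat on bonus): 21.2% × $18,350.00 = $3,890.20
Total territorial income tax: $201.94 + $3,890.20 = $4,092.14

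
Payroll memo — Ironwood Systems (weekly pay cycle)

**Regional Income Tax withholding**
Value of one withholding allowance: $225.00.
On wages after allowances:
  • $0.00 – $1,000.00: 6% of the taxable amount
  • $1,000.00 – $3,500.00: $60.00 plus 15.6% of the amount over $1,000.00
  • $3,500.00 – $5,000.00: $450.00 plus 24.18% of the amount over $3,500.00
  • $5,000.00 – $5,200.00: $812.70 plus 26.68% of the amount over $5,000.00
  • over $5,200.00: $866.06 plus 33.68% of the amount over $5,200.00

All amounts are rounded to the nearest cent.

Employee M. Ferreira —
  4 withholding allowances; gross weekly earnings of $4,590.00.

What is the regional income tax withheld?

Regional Income Tax: taxable = $4,590.00 − 4×$225.00 = $3,690.00
  $450.00 + 24.18% × ($3,690.00 − $3,500.00) = $450.00 + 24.18% × $190.00 = $495.94

$495.94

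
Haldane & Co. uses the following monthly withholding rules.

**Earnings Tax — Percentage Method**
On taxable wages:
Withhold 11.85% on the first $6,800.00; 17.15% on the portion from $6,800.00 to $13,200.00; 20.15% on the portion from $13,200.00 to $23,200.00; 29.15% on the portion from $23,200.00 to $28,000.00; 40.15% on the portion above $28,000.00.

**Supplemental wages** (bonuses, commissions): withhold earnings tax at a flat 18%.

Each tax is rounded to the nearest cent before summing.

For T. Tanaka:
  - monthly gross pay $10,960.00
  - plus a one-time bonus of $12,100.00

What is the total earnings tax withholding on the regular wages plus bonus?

$3,697.24

Earnings Tax: taxable = $10,960.00
  $805.80 + 17.15% × ($10,960.00 − $6,800.00) = $805.80 + 17.15% × $4,160.00 = $1,519.24
Supplemental (18% flat on bonus): 18% × $12,100.00 = $2,178.00
Total earnings tax: $1,519.24 + $2,178.00 = $3,697.24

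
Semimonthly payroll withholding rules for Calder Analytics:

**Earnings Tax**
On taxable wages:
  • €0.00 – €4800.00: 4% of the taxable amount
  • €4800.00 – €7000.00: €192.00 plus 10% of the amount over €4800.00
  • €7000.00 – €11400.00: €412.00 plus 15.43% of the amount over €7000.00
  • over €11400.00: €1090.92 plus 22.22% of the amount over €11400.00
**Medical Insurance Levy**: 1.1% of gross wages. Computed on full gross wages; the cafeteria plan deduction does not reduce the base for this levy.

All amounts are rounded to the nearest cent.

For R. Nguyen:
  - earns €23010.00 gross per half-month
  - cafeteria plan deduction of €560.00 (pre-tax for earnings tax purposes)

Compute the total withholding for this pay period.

€3799.34

Earnings Tax: taxable = €23010.00 − €560.00 = €22450.00
  €1090.92 + 22.22% × (€22450.00 − €11400.00) = €1090.92 + 22.22% × €11050.00 = €3546.23
Medical Insurance Levy: 1.1% × €23010.00 = €253.11
Total: €3546.23 + €253.11 = €3799.34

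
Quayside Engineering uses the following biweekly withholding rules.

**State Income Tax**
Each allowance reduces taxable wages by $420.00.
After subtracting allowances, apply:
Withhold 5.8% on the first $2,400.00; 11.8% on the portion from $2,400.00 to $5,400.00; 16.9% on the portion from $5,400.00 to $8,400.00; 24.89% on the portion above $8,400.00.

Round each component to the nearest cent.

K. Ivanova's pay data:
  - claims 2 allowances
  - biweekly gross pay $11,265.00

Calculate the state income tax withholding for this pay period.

$1,504.22

State Income Tax: taxable = $11,265.00 − 2×$420.00 = $10,425.00
  $1,000.20 + 24.89% × ($10,425.00 − $8,400.00) = $1,000.20 + 24.89% × $2,025.00 = $1,504.22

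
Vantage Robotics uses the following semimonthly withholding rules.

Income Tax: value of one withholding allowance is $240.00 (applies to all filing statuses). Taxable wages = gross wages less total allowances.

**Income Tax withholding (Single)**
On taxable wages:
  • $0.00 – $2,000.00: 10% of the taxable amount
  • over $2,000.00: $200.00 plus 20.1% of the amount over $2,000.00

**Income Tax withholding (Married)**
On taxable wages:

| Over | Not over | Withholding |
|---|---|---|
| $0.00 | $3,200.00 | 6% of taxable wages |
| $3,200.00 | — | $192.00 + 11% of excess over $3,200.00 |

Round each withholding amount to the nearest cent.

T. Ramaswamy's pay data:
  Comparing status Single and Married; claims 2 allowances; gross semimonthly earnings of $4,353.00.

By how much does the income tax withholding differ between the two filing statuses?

Income Tax (Single): taxable = $4,353.00 − 2×$240.00 = $3,873.00
  $200.00 + 20.1% × ($3,873.00 − $2,000.00) = $200.00 + 20.1% × $1,873.00 = $576.47
Income Tax (Married): taxable = $4,353.00 − 2×$240.00 = $3,873.00
  $192.00 + 11% × ($3,873.00 − $3,200.00) = $192.00 + 11% × $673.00 = $266.03
Difference: |$576.47 − $266.03| = $310.44 (higher under Single)

$310.44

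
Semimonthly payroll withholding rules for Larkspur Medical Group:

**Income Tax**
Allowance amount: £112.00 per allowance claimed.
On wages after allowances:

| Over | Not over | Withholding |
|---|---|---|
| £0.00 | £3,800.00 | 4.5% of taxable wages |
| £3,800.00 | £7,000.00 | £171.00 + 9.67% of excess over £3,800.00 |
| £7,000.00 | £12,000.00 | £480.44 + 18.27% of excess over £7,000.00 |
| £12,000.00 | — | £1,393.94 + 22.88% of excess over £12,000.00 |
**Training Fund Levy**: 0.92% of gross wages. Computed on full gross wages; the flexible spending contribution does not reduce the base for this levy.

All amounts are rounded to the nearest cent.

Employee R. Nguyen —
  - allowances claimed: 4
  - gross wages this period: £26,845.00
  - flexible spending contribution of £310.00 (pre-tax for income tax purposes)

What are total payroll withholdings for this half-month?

£4,864.02

Income Tax: taxable = £26,845.00 − £310.00 − 4×£112.00 = £26,087.00
  £1,393.94 + 22.88% × (£26,087.00 − £12,000.00) = £1,393.94 + 22.88% × £14,087.00 = £4,617.05
Training Fund Levy: 0.92% × £26,845.00 = £246.97
Total: £4,617.05 + £246.97 = £4,864.02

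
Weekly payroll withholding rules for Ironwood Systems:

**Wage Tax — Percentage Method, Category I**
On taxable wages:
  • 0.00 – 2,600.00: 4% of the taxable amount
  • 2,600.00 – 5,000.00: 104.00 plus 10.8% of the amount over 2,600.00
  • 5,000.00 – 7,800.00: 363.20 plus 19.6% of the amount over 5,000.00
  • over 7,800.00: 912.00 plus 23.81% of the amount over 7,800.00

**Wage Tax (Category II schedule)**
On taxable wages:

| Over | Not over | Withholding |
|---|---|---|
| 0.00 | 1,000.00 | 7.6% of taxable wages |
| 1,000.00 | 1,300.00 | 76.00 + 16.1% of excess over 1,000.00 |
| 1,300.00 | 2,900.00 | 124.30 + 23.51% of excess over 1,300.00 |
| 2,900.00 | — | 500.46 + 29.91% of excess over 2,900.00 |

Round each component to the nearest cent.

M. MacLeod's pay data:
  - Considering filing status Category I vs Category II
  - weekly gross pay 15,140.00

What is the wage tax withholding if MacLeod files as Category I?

Wage Tax (Category I): taxable = 15,140.00
  912.00 + 23.81% × (15,140.00 − 7,800.00) = 912.00 + 23.81% × 7,340.00 = 2,659.65

2,659.65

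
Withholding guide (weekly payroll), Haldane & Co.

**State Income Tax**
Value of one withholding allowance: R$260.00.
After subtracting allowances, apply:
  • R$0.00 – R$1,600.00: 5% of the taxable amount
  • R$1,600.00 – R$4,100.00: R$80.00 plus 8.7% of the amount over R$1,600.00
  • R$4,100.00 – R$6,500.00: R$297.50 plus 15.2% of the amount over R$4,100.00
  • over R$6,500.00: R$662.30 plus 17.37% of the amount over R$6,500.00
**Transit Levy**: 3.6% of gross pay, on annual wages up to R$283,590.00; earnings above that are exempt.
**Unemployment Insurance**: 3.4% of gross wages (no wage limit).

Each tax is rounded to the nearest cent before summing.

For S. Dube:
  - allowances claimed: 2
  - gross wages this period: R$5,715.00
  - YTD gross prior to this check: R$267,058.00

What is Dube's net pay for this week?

R$4,851.01

State Income Tax: taxable = R$5,715.00 − 2×R$260.00 = R$5,195.00
  R$297.50 + 15.2% × (R$5,195.00 − R$4,100.00) = R$297.50 + 15.2% × R$1,095.00 = R$463.94
Transit Levy: 3.6% × R$5,715.00 = R$205.74
Unemployment Insurance: 3.4% × R$5,715.00 = R$194.31
Total withheld: R$463.94 + R$205.74 + R$194.31 = R$863.99
Net pay: R$5,715.00 − R$863.99 = R$4,851.01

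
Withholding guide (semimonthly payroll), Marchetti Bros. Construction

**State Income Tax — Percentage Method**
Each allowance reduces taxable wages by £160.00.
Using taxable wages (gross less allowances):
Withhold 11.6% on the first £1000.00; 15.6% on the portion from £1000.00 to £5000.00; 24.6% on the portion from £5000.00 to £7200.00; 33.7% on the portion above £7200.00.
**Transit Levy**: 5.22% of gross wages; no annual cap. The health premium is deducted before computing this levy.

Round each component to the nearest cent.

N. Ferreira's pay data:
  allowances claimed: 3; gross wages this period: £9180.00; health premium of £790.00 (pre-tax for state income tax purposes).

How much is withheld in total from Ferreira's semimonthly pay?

£1958.43

State Income Tax: taxable = £9180.00 − £790.00 − 3×£160.00 = £7910.00
  £1281.20 + 33.7% × (£7910.00 − £7200.00) = £1281.20 + 33.7% × £710.00 = £1520.47
Transit Levy: 5.22% × £8390.00 = £437.96
Total: £1520.47 + £437.96 = £1958.43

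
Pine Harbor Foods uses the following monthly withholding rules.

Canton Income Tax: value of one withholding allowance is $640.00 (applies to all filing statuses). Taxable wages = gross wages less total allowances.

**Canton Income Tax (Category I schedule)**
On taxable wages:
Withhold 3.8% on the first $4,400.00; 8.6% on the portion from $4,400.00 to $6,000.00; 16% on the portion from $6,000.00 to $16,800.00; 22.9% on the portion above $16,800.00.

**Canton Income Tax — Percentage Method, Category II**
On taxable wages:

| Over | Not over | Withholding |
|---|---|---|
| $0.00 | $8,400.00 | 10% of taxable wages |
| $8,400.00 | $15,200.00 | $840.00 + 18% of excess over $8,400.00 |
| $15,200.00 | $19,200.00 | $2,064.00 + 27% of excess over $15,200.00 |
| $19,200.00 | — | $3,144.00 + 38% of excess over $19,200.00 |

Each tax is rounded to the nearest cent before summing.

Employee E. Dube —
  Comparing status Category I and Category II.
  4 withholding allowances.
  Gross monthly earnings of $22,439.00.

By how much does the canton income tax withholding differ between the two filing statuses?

Canton Income Tax (Category I): taxable = $22,439.00 − 4×$640.00 = $19,879.00
  $2,032.80 + 22.9% × ($19,879.00 − $16,800.00) = $2,032.80 + 22.9% × $3,079.00 = $2,737.89
Canton Income Tax (Category II): taxable = $22,439.00 − 4×$640.00 = $19,879.00
  $3,144.00 + 38% × ($19,879.00 − $19,200.00) = $3,144.00 + 38% × $679.00 = $3,402.02
Difference: |$2,737.89 − $3,402.02| = $664.13 (higher under Category II)

$664.13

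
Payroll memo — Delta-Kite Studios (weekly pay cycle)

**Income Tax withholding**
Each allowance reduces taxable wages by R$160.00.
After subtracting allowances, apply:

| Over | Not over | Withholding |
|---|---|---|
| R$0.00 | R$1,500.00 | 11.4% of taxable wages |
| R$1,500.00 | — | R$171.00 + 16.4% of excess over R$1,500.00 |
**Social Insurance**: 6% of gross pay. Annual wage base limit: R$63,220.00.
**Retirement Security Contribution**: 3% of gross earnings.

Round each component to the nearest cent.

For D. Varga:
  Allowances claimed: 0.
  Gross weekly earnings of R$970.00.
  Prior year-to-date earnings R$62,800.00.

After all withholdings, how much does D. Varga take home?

R$805.12

Income Tax: taxable = R$970.00
  11.4% × R$970.00 = R$110.58
Social Insurance: cap R$63,220.00 − YTD R$62,800.00 = R$420.00 subject; 6% × R$420.00 = R$25.20
Retirement Security Contribution: 3% × R$970.00 = R$29.10
Total withheld: R$110.58 + R$25.20 + R$29.10 = R$164.88
Net pay: R$970.00 − R$164.88 = R$805.12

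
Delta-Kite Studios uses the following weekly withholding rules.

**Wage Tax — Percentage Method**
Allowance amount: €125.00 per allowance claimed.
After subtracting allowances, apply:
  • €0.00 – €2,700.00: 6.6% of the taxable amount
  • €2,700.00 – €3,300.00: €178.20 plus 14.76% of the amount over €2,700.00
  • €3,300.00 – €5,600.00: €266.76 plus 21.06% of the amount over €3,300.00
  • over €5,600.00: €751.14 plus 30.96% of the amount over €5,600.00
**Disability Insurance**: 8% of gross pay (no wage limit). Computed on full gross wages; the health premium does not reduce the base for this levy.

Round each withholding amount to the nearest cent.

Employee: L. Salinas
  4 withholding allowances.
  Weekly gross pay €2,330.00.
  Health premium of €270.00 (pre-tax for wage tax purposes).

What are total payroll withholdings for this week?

Wage Tax: taxable = €2,330.00 − €270.00 − 4×€125.00 = €1,560.00
  6.6% × €1,560.00 = €102.96
Disability Insurance: 8% × €2,330.00 = €186.40
Total: €102.96 + €186.40 = €289.36

€289.36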